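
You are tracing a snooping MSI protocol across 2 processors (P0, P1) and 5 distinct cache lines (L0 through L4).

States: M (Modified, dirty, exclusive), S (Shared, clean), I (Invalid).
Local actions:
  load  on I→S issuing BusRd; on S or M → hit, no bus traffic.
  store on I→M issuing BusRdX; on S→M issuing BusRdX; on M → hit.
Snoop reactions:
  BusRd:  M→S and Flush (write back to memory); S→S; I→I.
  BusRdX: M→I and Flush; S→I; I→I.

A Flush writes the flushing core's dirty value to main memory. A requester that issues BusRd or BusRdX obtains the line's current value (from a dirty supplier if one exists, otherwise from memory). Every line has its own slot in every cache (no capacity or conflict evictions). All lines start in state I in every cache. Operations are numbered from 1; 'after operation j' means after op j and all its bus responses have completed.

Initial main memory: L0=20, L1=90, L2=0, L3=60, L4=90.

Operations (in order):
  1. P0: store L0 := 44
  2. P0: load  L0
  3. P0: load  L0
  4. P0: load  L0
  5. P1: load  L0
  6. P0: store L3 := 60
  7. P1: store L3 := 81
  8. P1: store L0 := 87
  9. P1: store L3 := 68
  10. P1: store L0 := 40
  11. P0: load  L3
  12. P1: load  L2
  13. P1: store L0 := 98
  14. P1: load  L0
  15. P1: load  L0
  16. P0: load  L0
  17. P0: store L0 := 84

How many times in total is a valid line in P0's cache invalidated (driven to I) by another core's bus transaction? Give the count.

invalidations = 2

[1] P0: store L0 := 44 | P0:M(44), P1:I | bus: BusRdX
[2] P0: load  L0 | P0:M(44), P1:I | bus: none
[3] P0: load  L0 | P0:M(44), P1:I | bus: none
[4] P0: load  L0 | P0:M(44), P1:I | bus: none
[5] P1: load  L0 | P0:S(44), P1:S(44) | bus: BusRd,Flush
[6] P0: store L3 := 60 | P0:M(60), P1:I | bus: BusRdX
[7] P1: store L3 := 81 | P0:I, P1:M(81) | bus: BusRdX,Flush
[8] P1: store L0 := 87 | P0:I, P1:M(87) | bus: BusRdX
[9] P1: store L3 := 68 | P0:I, P1:M(68) | bus: none
[10] P1: store L0 := 40 | P0:I, P1:M(40) | bus: none
[11] P0: load  L3 | P0:S(68), P1:S(68) | bus: BusRd,Flush
[12] P1: load  L2 | P0:I, P1:S(0) | bus: BusRd
[13] P1: store L0 := 98 | P0:I, P1:M(98) | bus: none
[14] P1: load  L0 | P0:I, P1:M(98) | bus: none
[15] P1: load  L0 | P0:I, P1:M(98) | bus: none
[16] P0: load  L0 | P0:S(98), P1:S(98) | bus: BusRd,Flush
[17] P0: store L0 := 84 | P0:M(84), P1:I | bus: BusRdX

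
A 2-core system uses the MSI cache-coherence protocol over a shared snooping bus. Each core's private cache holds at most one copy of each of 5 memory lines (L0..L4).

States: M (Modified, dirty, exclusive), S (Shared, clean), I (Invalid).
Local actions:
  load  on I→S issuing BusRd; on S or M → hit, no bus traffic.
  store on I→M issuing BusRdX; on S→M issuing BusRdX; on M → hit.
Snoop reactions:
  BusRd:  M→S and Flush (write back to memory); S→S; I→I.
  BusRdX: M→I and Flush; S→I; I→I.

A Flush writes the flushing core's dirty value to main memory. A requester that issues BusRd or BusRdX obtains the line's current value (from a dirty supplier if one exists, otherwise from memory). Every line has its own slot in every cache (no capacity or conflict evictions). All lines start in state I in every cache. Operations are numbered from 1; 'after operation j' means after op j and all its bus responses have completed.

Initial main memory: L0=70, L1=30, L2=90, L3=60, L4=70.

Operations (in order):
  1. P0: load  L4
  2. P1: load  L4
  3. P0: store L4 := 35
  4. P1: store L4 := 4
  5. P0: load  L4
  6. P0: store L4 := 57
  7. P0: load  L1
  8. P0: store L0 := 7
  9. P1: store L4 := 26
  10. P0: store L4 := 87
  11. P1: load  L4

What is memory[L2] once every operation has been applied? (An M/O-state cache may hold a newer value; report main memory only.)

  op1 P0: load  L4 → S/I on L4; bus BusRd; mem=70
  op2 P1: load  L4 → S/S on L4; bus BusRd; mem=70
  op3 P0: store L4 := 35 → M/I on L4; bus BusRdX; mem=70
  op4 P1: store L4 := 4 → I/M on L4; bus BusRdX Flush; mem=35
  op5 P0: load  L4 → S/S on L4; bus BusRd Flush; mem=4
  op6 P0: store L4 := 57 → M/I on L4; bus BusRdX; mem=4
  op7 P0: load  L1 → S/I on L1; bus BusRd; mem=30
  op8 P0: store L0 := 7 → M/I on L0; bus BusRdX; mem=70
  op9 P1: store L4 := 26 → I/M on L4; bus BusRdX Flush; mem=57
  op10 P0: store L4 := 87 → M/I on L4; bus BusRdX Flush; mem=26
  op11 P1: load  L4 → S/S on L4; bus BusRd Flush; mem=87

memory[L2] = 90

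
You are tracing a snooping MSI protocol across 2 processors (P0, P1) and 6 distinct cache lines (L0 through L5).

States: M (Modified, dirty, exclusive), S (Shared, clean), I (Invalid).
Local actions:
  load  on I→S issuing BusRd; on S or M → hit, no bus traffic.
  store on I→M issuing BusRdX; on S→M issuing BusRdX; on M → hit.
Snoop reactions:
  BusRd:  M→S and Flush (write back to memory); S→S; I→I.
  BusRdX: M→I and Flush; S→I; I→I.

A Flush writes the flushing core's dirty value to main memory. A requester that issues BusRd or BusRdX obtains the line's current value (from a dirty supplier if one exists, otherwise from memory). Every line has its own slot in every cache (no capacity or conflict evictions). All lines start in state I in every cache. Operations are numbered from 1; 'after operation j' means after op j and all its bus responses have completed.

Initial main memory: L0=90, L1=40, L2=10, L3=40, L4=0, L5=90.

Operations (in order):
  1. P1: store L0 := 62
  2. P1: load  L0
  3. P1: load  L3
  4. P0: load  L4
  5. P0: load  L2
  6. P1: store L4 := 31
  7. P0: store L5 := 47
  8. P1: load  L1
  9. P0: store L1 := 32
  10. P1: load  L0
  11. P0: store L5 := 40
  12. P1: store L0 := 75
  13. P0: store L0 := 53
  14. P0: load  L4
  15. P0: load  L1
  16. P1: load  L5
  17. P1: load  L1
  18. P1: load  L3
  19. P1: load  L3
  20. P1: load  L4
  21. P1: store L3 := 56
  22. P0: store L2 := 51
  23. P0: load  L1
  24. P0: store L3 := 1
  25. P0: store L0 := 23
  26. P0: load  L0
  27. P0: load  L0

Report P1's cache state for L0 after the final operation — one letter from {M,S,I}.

[1] P1: store L0 := 62 | P0:I, P1:M(62) | bus: BusRdX
[2] P1: load  L0 | P0:I, P1:M(62) | bus: none
[3] P1: load  L3 | P0:I, P1:S(40) | bus: BusRd
[4] P0: load  L4 | P0:S(0), P1:I | bus: BusRd
[5] P0: load  L2 | P0:S(10), P1:I | bus: BusRd
[6] P1: store L4 := 31 | P0:I, P1:M(31) | bus: BusRdX
[7] P0: store L5 := 47 | P0:M(47), P1:I | bus: BusRdX
[8] P1: load  L1 | P0:I, P1:S(40) | bus: BusRd
[9] P0: store L1 := 32 | P0:M(32), P1:I | bus: BusRdX
[10] P1: load  L0 | P0:I, P1:M(62) | bus: none
[11] P0: store L5 := 40 | P0:M(40), P1:I | bus: none
[12] P1: store L0 := 75 | P0:I, P1:M(75) | bus: none
[13] P0: store L0 := 53 | P0:M(53), P1:I | bus: BusRdX,Flush
[14] P0: load  L4 | P0:S(31), P1:S(31) | bus: BusRd,Flush
[15] P0: load  L1 | P0:M(32), P1:I | bus: none
[16] P1: load  L5 | P0:S(40), P1:S(40) | bus: BusRd,Flush
[17] P1: load  L1 | P0:S(32), P1:S(32) | bus: BusRd,Flush
[18] P1: load  L3 | P0:I, P1:S(40) | bus: none
[19] P1: load  L3 | P0:I, P1:S(40) | bus: none
[20] P1: load  L4 | P0:S(31), P1:S(31) | bus: none
[21] P1: store L3 := 56 | P0:I, P1:M(56) | bus: BusRdX
[22] P0: store L2 := 51 | P0:M(51), P1:I | bus: BusRdX
[23] P0: load  L1 | P0:S(32), P1:S(32) | bus: none
[24] P0: store L3 := 1 | P0:M(1), P1:I | bus: BusRdX,Flush
[25] P0: store L0 := 23 | P0:M(23), P1:I | bus: none
[26] P0: load  L0 | P0:M(23), P1:I | bus: none
[27] P0: load  L0 | P0:M(23), P1:I | bus: none

state = I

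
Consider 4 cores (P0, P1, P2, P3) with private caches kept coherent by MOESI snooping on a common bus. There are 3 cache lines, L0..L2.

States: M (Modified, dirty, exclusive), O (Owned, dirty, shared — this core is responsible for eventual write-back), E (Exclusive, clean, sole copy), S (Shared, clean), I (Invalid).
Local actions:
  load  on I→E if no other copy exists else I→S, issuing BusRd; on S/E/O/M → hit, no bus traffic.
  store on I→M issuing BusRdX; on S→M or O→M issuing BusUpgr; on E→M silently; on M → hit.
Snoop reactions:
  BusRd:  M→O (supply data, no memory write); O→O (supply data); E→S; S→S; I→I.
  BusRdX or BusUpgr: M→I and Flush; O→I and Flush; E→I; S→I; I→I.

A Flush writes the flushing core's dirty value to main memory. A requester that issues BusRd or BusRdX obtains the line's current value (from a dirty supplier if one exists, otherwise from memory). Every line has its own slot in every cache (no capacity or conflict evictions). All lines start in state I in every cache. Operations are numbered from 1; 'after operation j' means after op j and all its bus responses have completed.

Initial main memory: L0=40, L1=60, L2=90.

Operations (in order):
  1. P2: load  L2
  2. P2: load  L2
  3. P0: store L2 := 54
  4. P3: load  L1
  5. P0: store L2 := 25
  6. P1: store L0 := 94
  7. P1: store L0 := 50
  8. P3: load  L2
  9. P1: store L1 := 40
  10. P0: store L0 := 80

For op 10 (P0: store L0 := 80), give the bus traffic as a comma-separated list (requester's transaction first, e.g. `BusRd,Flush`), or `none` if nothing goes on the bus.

  op1 P2: load  L2 → I/I/E/I on L2; bus BusRd; mem=90
  op2 P2: load  L2 → I/I/E/I on L2; bus (none); mem=90
  op3 P0: store L2 := 54 → M/I/I/I on L2; bus BusRdX; mem=90
  op4 P3: load  L1 → I/I/I/E on L1; bus BusRd; mem=60
  op5 P0: store L2 := 25 → M/I/I/I on L2; bus (none); mem=90
  op6 P1: store L0 := 94 → I/M/I/I on L0; bus BusRdX; mem=40
  op7 P1: store L0 := 50 → I/M/I/I on L0; bus (none); mem=40
  op8 P3: load  L2 → O/I/I/S on L2; bus BusRd; mem=90
  op9 P1: store L1 := 40 → I/M/I/I on L1; bus BusRdX; mem=60
  op10 P0: store L0 := 80 → M/I/I/I on L0; bus BusRdX Flush; mem=50

bus = BusRdX,Flush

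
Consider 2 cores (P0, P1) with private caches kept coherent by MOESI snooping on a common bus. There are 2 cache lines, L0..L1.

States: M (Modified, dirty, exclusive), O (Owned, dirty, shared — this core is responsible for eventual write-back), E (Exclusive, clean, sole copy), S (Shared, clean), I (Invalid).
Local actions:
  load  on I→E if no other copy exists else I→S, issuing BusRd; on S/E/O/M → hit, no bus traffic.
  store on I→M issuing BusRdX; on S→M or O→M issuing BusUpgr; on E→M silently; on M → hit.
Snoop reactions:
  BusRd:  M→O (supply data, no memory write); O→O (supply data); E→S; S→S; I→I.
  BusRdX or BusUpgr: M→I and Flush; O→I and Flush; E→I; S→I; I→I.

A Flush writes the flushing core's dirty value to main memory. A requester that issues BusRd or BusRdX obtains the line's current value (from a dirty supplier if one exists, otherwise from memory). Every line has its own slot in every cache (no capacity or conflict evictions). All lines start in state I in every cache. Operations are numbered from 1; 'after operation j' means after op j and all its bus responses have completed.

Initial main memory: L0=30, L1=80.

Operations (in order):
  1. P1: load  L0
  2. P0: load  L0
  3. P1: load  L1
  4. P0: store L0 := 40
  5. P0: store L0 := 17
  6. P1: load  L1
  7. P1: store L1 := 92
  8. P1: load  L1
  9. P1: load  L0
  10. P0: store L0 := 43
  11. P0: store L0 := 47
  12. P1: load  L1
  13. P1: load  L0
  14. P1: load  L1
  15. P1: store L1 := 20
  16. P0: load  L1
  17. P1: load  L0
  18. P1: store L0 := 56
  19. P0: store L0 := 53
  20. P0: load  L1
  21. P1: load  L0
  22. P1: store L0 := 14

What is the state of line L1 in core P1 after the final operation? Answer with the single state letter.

state = O

[1] P1: load  L0 | P0:I, P1:E(30) | bus: BusRd
[2] P0: load  L0 | P0:S(30), P1:S(30) | bus: BusRd
[3] P1: load  L1 | P0:I, P1:E(80) | bus: BusRd
[4] P0: store L0 := 40 | P0:M(40), P1:I | bus: BusUpgr
[5] P0: store L0 := 17 | P0:M(17), P1:I | bus: none
[6] P1: load  L1 | P0:I, P1:E(80) | bus: none
[7] P1: store L1 := 92 | P0:I, P1:M(92) | bus: none
[8] P1: load  L1 | P0:I, P1:M(92) | bus: none
[9] P1: load  L0 | P0:O(17), P1:S(17) | bus: BusRd
[10] P0: store L0 := 43 | P0:M(43), P1:I | bus: BusUpgr
[11] P0: store L0 := 47 | P0:M(47), P1:I | bus: none
[12] P1: load  L1 | P0:I, P1:M(92) | bus: none
[13] P1: load  L0 | P0:O(47), P1:S(47) | bus: BusRd
[14] P1: load  L1 | P0:I, P1:M(92) | bus: none
[15] P1: store L1 := 20 | P0:I, P1:M(20) | bus: none
[16] P0: load  L1 | P0:S(20), P1:O(20) | bus: BusRd
[17] P1: load  L0 | P0:O(47), P1:S(47) | bus: none
[18] P1: store L0 := 56 | P0:I, P1:M(56) | bus: BusUpgr,Flush
[19] P0: store L0 := 53 | P0:M(53), P1:I | bus: BusRdX,Flush
[20] P0: load  L1 | P0:S(20), P1:O(20) | bus: none
[21] P1: load  L0 | P0:O(53), P1:S(53) | bus: BusRd
[22] P1: store L0 := 14 | P0:I, P1:M(14) | bus: BusUpgr,Flush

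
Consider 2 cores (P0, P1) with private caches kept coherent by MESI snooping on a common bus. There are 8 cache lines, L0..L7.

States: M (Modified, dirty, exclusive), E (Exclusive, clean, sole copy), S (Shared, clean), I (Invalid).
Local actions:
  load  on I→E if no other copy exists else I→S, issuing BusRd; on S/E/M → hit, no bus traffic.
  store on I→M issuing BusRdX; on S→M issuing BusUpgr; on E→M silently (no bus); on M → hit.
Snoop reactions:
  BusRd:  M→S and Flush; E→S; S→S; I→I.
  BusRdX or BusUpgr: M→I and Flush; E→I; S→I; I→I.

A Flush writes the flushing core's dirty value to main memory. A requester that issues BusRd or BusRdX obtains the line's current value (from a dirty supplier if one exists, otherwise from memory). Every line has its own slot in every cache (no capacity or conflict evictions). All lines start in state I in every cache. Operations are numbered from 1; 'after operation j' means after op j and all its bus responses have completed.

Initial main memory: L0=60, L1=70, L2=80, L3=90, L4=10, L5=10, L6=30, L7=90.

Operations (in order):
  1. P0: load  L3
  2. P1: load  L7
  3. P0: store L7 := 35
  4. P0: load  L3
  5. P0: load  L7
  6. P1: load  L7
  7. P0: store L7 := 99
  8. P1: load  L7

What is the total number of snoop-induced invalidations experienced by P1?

invalidations = 2

1. P0: load  L3  bus=[BusRd]  L3: P0=E P1=I  mem[L3]=90
2. P1: load  L7  bus=[BusRd]  L7: P0=I P1=E  mem[L7]=90
3. P0: store L7 := 35  bus=[BusRdX]  L7: P0=M P1=I  mem[L7]=90
4. P0: load  L3  bus=[-]  L3: P0=E P1=I  mem[L3]=90
5. P0: load  L7  bus=[-]  L7: P0=M P1=I  mem[L7]=90
6. P1: load  L7  bus=[BusRd,Flush]  L7: P0=S P1=S  mem[L7]=35
7. P0: store L7 := 99  bus=[BusUpgr]  L7: P0=M P1=I  mem[L7]=35
8. P1: load  L7  bus=[BusRd,Flush]  L7: P0=S P1=S  mem[L7]=99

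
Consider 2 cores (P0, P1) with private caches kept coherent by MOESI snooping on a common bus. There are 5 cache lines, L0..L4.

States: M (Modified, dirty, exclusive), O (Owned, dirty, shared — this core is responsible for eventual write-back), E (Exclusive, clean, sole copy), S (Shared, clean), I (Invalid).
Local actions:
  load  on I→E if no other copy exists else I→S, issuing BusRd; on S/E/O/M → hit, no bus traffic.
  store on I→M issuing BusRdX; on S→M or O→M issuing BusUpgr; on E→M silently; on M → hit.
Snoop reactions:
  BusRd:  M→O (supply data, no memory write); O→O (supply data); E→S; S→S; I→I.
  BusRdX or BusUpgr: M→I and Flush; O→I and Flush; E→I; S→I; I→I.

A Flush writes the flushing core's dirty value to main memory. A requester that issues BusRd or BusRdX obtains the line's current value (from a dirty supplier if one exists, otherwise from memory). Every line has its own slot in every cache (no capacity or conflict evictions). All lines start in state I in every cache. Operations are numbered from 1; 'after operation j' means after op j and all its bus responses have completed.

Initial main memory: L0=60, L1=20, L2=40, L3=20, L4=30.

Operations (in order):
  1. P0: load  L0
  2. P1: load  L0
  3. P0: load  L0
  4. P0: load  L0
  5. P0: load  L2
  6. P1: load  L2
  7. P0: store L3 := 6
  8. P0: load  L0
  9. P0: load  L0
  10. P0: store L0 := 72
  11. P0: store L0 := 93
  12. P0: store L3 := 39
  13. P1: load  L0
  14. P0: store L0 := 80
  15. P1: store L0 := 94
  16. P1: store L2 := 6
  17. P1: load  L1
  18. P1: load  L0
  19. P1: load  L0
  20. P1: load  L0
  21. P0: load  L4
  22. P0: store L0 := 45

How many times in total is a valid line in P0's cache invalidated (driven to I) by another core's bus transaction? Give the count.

invalidations = 2

1. P0: load  L0  bus=[BusRd]  L0: P0=E P1=I  mem[L0]=60
2. P1: load  L0  bus=[BusRd]  L0: P0=S P1=S  mem[L0]=60
3. P0: load  L0  bus=[-]  L0: P0=S P1=S  mem[L0]=60
4. P0: load  L0  bus=[-]  L0: P0=S P1=S  mem[L0]=60
5. P0: load  L2  bus=[BusRd]  L2: P0=E P1=I  mem[L2]=40
6. P1: load  L2  bus=[BusRd]  L2: P0=S P1=S  mem[L2]=40
7. P0: store L3 := 6  bus=[BusRdX]  L3: P0=M P1=I  mem[L3]=20
8. P0: load  L0  bus=[-]  L0: P0=S P1=S  mem[L0]=60
9. P0: load  L0  bus=[-]  L0: P0=S P1=S  mem[L0]=60
10. P0: store L0 := 72  bus=[BusUpgr]  L0: P0=M P1=I  mem[L0]=60
11. P0: store L0 := 93  bus=[-]  L0: P0=M P1=I  mem[L0]=60
12. P0: store L3 := 39  bus=[-]  L3: P0=M P1=I  mem[L3]=20
13. P1: load  L0  bus=[BusRd]  L0: P0=O P1=S  mem[L0]=60
14. P0: store L0 := 80  bus=[BusUpgr]  L0: P0=M P1=I  mem[L0]=60
15. P1: store L0 := 94  bus=[BusRdX,Flush]  L0: P0=I P1=M  mem[L0]=80
16. P1: store L2 := 6  bus=[BusUpgr]  L2: P0=I P1=M  mem[L2]=40
17. P1: load  L1  bus=[BusRd]  L1: P0=I P1=E  mem[L1]=20
18. P1: load  L0  bus=[-]  L0: P0=I P1=M  mem[L0]=80
19. P1: load  L0  bus=[-]  L0: P0=I P1=M  mem[L0]=80
20. P1: load  L0  bus=[-]  L0: P0=I P1=M  mem[L0]=80
21. P0: load  L4  bus=[BusRd]  L4: P0=E P1=I  mem[L4]=30
22. P0: store L0 := 45  bus=[BusRdX,Flush]  L0: P0=M P1=I  mem[L0]=94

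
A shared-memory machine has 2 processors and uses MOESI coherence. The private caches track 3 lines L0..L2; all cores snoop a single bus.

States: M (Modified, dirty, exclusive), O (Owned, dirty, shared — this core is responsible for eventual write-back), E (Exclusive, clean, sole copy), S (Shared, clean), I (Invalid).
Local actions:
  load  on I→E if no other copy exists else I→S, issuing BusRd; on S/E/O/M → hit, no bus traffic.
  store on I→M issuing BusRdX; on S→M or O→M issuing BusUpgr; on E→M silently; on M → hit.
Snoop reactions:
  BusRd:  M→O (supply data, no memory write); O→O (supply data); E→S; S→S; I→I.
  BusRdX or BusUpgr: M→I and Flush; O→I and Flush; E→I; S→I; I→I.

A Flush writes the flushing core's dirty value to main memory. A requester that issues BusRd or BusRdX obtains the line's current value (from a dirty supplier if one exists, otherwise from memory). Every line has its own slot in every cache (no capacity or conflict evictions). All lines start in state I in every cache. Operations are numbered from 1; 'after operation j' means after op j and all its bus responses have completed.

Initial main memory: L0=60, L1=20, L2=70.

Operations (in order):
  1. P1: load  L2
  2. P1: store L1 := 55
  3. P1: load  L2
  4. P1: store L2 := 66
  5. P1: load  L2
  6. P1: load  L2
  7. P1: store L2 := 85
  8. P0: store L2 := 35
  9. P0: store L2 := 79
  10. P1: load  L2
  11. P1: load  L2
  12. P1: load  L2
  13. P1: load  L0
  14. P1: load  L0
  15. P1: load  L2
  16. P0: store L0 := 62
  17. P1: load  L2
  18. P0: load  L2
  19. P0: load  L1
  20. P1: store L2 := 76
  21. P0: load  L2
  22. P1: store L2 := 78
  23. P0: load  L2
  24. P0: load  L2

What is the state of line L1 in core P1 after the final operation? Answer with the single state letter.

state = O

1. P1: load  L2  bus=[BusRd]  L2: P0=I P1=E  mem[L2]=70
2. P1: store L1 := 55  bus=[BusRdX]  L1: P0=I P1=M  mem[L1]=20
3. P1: load  L2  bus=[-]  L2: P0=I P1=E  mem[L2]=70
4. P1: store L2 := 66  bus=[-]  L2: P0=I P1=M  mem[L2]=70
5. P1: load  L2  bus=[-]  L2: P0=I P1=M  mem[L2]=70
6. P1: load  L2  bus=[-]  L2: P0=I P1=M  mem[L2]=70
7. P1: store L2 := 85  bus=[-]  L2: P0=I P1=M  mem[L2]=70
8. P0: store L2 := 35  bus=[BusRdX,Flush]  L2: P0=M P1=I  mem[L2]=85
9. P0: store L2 := 79  bus=[-]  L2: P0=M P1=I  mem[L2]=85
10. P1: load  L2  bus=[BusRd]  L2: P0=O P1=S  mem[L2]=85
11. P1: load  L2  bus=[-]  L2: P0=O P1=S  mem[L2]=85
12. P1: load  L2  bus=[-]  L2: P0=O P1=S  mem[L2]=85
13. P1: load  L0  bus=[BusRd]  L0: P0=I P1=E  mem[L0]=60
14. P1: load  L0  bus=[-]  L0: P0=I P1=E  mem[L0]=60
15. P1: load  L2  bus=[-]  L2: P0=O P1=S  mem[L2]=85
16. P0: store L0 := 62  bus=[BusRdX]  L0: P0=M P1=I  mem[L0]=60
17. P1: load  L2  bus=[-]  L2: P0=O P1=S  mem[L2]=85
18. P0: load  L2  bus=[-]  L2: P0=O P1=S  mem[L2]=85
19. P0: load  L1  bus=[BusRd]  L1: P0=S P1=O  mem[L1]=20
20. P1: store L2 := 76  bus=[BusUpgr,Flush]  L2: P0=I P1=M  mem[L2]=79
21. P0: load  L2  bus=[BusRd]  L2: P0=S P1=O  mem[L2]=79
22. P1: store L2 := 78  bus=[BusUpgr]  L2: P0=I P1=M  mem[L2]=79
23. P0: load  L2  bus=[BusRd]  L2: P0=S P1=O  mem[L2]=79
24. P0: load  L2  bus=[-]  L2: P0=S P1=O  mem[L2]=79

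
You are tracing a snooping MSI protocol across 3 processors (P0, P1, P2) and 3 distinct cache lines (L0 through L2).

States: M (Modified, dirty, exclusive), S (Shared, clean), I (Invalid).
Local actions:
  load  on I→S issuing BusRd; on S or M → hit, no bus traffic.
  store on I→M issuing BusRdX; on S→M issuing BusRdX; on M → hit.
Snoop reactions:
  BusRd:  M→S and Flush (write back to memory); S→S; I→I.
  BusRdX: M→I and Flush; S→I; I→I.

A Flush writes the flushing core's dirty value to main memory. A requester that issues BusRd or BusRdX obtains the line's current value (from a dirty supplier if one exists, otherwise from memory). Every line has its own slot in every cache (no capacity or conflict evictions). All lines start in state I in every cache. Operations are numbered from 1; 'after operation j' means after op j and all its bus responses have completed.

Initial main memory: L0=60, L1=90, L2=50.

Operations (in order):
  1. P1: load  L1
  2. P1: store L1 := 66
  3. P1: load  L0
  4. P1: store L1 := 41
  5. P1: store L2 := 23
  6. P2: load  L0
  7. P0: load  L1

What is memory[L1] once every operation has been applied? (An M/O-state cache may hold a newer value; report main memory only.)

memory[L1] = 41

step 1: P1: load  L1  ⟶  ISI  (L1)  txn=BusRd  M[L1]=90
step 2: P1: store L1 := 66  ⟶  IMI  (L1)  txn=BusRdX  M[L1]=90
step 3: P1: load  L0  ⟶  ISI  (L0)  txn=BusRd  M[L0]=60
step 4: P1: store L1 := 41  ⟶  IMI  (L1)  txn=∅  M[L1]=90
step 5: P1: store L2 := 23  ⟶  IMI  (L2)  txn=BusRdX  M[L2]=50
step 6: P2: load  L0  ⟶  ISS  (L0)  txn=BusRd  M[L0]=60
step 7: P0: load  L1  ⟶  SSI  (L1)  txn=BusRd+Flush  M[L1]=41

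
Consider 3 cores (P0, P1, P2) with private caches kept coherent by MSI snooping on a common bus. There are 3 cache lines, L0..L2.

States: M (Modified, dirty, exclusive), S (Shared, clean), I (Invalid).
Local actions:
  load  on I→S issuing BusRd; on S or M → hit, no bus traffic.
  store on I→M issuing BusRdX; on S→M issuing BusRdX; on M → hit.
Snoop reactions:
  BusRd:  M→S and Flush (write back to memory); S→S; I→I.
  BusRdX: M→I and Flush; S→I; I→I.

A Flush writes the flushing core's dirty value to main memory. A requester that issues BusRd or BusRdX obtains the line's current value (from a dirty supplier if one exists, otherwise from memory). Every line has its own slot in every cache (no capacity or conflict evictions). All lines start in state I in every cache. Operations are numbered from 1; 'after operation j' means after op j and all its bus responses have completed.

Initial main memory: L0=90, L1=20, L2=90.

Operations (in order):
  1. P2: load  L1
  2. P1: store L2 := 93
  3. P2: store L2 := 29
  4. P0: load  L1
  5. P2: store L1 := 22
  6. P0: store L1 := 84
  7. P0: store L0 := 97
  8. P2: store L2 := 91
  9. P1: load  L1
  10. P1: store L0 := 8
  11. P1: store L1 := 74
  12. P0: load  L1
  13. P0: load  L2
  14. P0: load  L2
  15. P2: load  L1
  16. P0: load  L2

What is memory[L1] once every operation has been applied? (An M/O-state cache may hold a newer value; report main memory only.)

memory[L1] = 74

1. P2: load  L1  bus=[BusRd]  L1: P0=I P1=I P2=S  mem[L1]=20
2. P1: store L2 := 93  bus=[BusRdX]  L2: P0=I P1=M P2=I  mem[L2]=90
3. P2: store L2 := 29  bus=[BusRdX,Flush]  L2: P0=I P1=I P2=M  mem[L2]=93
4. P0: load  L1  bus=[BusRd]  L1: P0=S P1=I P2=S  mem[L1]=20
5. P2: store L1 := 22  bus=[BusRdX]  L1: P0=I P1=I P2=M  mem[L1]=20
6. P0: store L1 := 84  bus=[BusRdX,Flush]  L1: P0=M P1=I P2=I  mem[L1]=22
7. P0: store L0 := 97  bus=[BusRdX]  L0: P0=M P1=I P2=I  mem[L0]=90
8. P2: store L2 := 91  bus=[-]  L2: P0=I P1=I P2=M  mem[L2]=93
9. P1: load  L1  bus=[BusRd,Flush]  L1: P0=S P1=S P2=I  mem[L1]=84
10. P1: store L0 := 8  bus=[BusRdX,Flush]  L0: P0=I P1=M P2=I  mem[L0]=97
11. P1: store L1 := 74  bus=[BusRdX]  L1: P0=I P1=M P2=I  mem[L1]=84
12. P0: load  L1  bus=[BusRd,Flush]  L1: P0=S P1=S P2=I  mem[L1]=74
13. P0: load  L2  bus=[BusRd,Flush]  L2: P0=S P1=I P2=S  mem[L2]=91
14. P0: load  L2  bus=[-]  L2: P0=S P1=I P2=S  mem[L2]=91
15. P2: load  L1  bus=[BusRd]  L1: P0=S P1=S P2=S  mem[L1]=74
16. P0: load  L2  bus=[-]  L2: P0=S P1=I P2=S  mem[L2]=91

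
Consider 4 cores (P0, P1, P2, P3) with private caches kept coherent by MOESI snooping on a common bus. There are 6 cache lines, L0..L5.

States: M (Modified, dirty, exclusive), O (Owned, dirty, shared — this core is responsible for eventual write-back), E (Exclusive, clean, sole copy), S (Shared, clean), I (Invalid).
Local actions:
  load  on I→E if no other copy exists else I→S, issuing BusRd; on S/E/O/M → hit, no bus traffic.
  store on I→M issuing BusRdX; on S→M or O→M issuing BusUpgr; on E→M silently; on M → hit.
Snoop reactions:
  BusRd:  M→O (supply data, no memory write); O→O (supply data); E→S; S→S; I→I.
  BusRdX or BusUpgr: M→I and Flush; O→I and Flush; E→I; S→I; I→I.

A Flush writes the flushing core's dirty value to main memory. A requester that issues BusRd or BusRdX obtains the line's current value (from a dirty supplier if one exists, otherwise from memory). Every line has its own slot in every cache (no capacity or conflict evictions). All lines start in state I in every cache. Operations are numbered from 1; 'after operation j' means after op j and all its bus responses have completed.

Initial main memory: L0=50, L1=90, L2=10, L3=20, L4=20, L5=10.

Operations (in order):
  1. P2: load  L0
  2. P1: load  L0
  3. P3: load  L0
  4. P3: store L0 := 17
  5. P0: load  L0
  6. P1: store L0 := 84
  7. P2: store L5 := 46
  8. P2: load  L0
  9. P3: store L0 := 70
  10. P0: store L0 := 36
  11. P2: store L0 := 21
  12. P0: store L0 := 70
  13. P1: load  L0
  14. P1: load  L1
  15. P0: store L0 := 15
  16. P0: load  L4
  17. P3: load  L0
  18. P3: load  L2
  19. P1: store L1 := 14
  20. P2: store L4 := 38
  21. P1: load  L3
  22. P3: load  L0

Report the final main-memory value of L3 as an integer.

memory[L3] = 20

  op1 P2: load  L0 → I/I/E/I on L0; bus BusRd; mem=50
  op2 P1: load  L0 → I/S/S/I on L0; bus BusRd; mem=50
  op3 P3: load  L0 → I/S/S/S on L0; bus BusRd; mem=50
  op4 P3: store L0 := 17 → I/I/I/M on L0; bus BusUpgr; mem=50
  op5 P0: load  L0 → S/I/I/O on L0; bus BusRd; mem=50
  op6 P1: store L0 := 84 → I/M/I/I on L0; bus BusRdX Flush; mem=17
  op7 P2: store L5 := 46 → I/I/M/I on L5; bus BusRdX; mem=10
  op8 P2: load  L0 → I/O/S/I on L0; bus BusRd; mem=17
  op9 P3: store L0 := 70 → I/I/I/M on L0; bus BusRdX Flush; mem=84
  op10 P0: store L0 := 36 → M/I/I/I on L0; bus BusRdX Flush; mem=70
  op11 P2: store L0 := 21 → I/I/M/I on L0; bus BusRdX Flush; mem=36
  op12 P0: store L0 := 70 → M/I/I/I on L0; bus BusRdX Flush; mem=21
  op13 P1: load  L0 → O/S/I/I on L0; bus BusRd; mem=21
  op14 P1: load  L1 → I/E/I/I on L1; bus BusRd; mem=90
  op15 P0: store L0 := 15 → M/I/I/I on L0; bus BusUpgr; mem=21
  op16 P0: load  L4 → E/I/I/I on L4; bus BusRd; mem=20
  op17 P3: load  L0 → O/I/I/S on L0; bus BusRd; mem=21
  op18 P3: load  L2 → I/I/I/E on L2; bus BusRd; mem=10
  op19 P1: store L1 := 14 → I/M/I/I on L1; bus (none); mem=90
  op20 P2: store L4 := 38 → I/I/M/I on L4; bus BusRdX; mem=20
  op21 P1: load  L3 → I/E/I/I on L3; bus BusRd; mem=20
  op22 P3: load  L0 → O/I/I/S on L0; bus (none); mem=21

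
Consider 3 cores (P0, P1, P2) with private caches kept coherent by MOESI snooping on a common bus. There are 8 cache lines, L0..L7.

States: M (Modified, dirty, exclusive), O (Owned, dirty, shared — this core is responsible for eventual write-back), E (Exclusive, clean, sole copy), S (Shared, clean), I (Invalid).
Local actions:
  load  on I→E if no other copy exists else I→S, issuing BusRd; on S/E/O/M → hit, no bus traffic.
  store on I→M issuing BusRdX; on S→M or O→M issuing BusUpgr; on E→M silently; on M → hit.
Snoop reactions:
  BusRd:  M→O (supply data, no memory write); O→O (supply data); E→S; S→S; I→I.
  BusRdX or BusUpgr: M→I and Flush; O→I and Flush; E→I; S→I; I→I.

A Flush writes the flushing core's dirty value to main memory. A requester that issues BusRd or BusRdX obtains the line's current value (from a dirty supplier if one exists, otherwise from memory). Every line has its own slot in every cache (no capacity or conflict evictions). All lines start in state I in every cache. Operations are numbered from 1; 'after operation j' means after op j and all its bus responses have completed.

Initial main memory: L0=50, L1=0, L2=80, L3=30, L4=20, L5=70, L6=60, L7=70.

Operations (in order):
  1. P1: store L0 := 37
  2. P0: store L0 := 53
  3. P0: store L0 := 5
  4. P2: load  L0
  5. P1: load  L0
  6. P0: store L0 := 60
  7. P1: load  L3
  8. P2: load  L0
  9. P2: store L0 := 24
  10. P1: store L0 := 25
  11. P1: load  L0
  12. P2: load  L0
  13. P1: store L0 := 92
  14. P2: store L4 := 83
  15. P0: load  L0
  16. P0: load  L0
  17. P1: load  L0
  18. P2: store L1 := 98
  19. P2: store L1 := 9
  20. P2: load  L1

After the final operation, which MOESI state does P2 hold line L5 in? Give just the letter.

[1] P1: store L0 := 37 | P0:I, P1:M(37), P2:I | bus: BusRdX
[2] P0: store L0 := 53 | P0:M(53), P1:I, P2:I | bus: BusRdX,Flush
[3] P0: store L0 := 5 | P0:M(5), P1:I, P2:I | bus: none
[4] P2: load  L0 | P0:O(5), P1:I, P2:S(5) | bus: BusRd
[5] P1: load  L0 | P0:O(5), P1:S(5), P2:S(5) | bus: BusRd
[6] P0: store L0 := 60 | P0:M(60), P1:I, P2:I | bus: BusUpgr
[7] P1: load  L3 | P0:I, P1:E(30), P2:I | bus: BusRd
[8] P2: load  L0 | P0:O(60), P1:I, P2:S(60) | bus: BusRd
[9] P2: store L0 := 24 | P0:I, P1:I, P2:M(24) | bus: BusUpgr,Flush
[10] P1: store L0 := 25 | P0:I, P1:M(25), P2:I | bus: BusRdX,Flush
[11] P1: load  L0 | P0:I, P1:M(25), P2:I | bus: none
[12] P2: load  L0 | P0:I, P1:O(25), P2:S(25) | bus: BusRd
[13] P1: store L0 := 92 | P0:I, P1:M(92), P2:I | bus: BusUpgr
[14] P2: store L4 := 83 | P0:I, P1:I, P2:M(83) | bus: BusRdX
[15] P0: load  L0 | P0:S(92), P1:O(92), P2:I | bus: BusRd
[16] P0: load  L0 | P0:S(92), P1:O(92), P2:I | bus: none
[17] P1: load  L0 | P0:S(92), P1:O(92), P2:I | bus: none
[18] P2: store L1 := 98 | P0:I, P1:I, P2:M(98) | bus: BusRdX
[19] P2: store L1 := 9 | P0:I, P1:I, P2:M(9) | bus: none
[20] P2: load  L1 | P0:I, P1:I, P2:M(9) | bus: none

state = I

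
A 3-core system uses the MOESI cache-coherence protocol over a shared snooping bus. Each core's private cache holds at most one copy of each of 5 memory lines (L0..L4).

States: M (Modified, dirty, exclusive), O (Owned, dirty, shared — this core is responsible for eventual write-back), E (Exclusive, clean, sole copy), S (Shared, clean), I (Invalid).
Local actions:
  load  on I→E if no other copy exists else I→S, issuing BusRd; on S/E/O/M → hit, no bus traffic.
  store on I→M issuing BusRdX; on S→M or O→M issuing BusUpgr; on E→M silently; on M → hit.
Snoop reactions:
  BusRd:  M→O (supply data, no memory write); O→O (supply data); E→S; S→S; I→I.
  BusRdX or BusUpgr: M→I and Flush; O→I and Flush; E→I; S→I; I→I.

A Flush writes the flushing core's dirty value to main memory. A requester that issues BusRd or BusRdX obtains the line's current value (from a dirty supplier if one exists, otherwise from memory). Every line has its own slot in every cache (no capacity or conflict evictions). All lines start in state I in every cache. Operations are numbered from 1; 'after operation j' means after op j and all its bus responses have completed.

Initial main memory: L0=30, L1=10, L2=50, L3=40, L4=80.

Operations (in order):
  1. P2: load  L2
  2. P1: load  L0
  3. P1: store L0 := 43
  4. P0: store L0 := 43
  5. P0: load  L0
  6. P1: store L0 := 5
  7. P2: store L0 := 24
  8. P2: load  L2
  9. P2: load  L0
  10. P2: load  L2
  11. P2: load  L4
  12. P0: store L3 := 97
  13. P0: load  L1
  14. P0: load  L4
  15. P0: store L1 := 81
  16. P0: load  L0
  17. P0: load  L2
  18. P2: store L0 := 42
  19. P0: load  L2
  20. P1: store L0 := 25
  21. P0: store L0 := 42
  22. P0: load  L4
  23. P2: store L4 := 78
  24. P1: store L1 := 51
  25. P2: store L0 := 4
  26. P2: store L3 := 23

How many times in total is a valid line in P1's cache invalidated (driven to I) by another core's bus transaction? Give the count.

step 1: P2: load  L2  ⟶  IIE  (L2)  txn=BusRd  M[L2]=50
step 2: P1: load  L0  ⟶  IEI  (L0)  txn=BusRd  M[L0]=30
step 3: P1: store L0 := 43  ⟶  IMI  (L0)  txn=∅  M[L0]=30
step 4: P0: store L0 := 43  ⟶  MII  (L0)  txn=BusRdX+Flush  M[L0]=43
step 5: P0: load  L0  ⟶  MII  (L0)  txn=∅  M[L0]=43
step 6: P1: store L0 := 5  ⟶  IMI  (L0)  txn=BusRdX+Flush  M[L0]=43
step 7: P2: store L0 := 24  ⟶  IIM  (L0)  txn=BusRdX+Flush  M[L0]=5
step 8: P2: load  L2  ⟶  IIE  (L2)  txn=∅  M[L2]=50
step 9: P2: load  L0  ⟶  IIM  (L0)  txn=∅  M[L0]=5
step 10: P2: load  L2  ⟶  IIE  (L2)  txn=∅  M[L2]=50
step 11: P2: load  L4  ⟶  IIE  (L4)  txn=BusRd  M[L4]=80
step 12: P0: store L3 := 97  ⟶  MII  (L3)  txn=BusRdX  M[L3]=40
step 13: P0: load  L1  ⟶  EII  (L1)  txn=BusRd  M[L1]=10
step 14: P0: load  L4  ⟶  SIS  (L4)  txn=BusRd  M[L4]=80
step 15: P0: store L1 := 81  ⟶  MII  (L1)  txn=∅  M[L1]=10
step 16: P0: load  L0  ⟶  SIO  (L0)  txn=BusRd  M[L0]=5
step 17: P0: load  L2  ⟶  SIS  (L2)  txn=BusRd  M[L2]=50
step 18: P2: store L0 := 42  ⟶  IIM  (L0)  txn=BusUpgr  M[L0]=5
step 19: P0: load  L2  ⟶  SIS  (L2)  txn=∅  M[L2]=50
step 20: P1: store L0 := 25  ⟶  IMI  (L0)  txn=BusRdX+Flush  M[L0]=42
step 21: P0: store L0 := 42  ⟶  MII  (L0)  txn=BusRdX+Flush  M[L0]=25
step 22: P0: load  L4  ⟶  SIS  (L4)  txn=∅  M[L4]=80
step 23: P2: store L4 := 78  ⟶  IIM  (L4)  txn=BusUpgr  M[L4]=80
step 24: P1: store L1 := 51  ⟶  IMI  (L1)  txn=BusRdX+Flush  M[L1]=81
step 25: P2: store L0 := 4  ⟶  IIM  (L0)  txn=BusRdX+Flush  M[L0]=42
step 26: P2: store L3 := 23  ⟶  IIM  (L3)  txn=BusRdX+Flush  M[L3]=97

invalidations = 3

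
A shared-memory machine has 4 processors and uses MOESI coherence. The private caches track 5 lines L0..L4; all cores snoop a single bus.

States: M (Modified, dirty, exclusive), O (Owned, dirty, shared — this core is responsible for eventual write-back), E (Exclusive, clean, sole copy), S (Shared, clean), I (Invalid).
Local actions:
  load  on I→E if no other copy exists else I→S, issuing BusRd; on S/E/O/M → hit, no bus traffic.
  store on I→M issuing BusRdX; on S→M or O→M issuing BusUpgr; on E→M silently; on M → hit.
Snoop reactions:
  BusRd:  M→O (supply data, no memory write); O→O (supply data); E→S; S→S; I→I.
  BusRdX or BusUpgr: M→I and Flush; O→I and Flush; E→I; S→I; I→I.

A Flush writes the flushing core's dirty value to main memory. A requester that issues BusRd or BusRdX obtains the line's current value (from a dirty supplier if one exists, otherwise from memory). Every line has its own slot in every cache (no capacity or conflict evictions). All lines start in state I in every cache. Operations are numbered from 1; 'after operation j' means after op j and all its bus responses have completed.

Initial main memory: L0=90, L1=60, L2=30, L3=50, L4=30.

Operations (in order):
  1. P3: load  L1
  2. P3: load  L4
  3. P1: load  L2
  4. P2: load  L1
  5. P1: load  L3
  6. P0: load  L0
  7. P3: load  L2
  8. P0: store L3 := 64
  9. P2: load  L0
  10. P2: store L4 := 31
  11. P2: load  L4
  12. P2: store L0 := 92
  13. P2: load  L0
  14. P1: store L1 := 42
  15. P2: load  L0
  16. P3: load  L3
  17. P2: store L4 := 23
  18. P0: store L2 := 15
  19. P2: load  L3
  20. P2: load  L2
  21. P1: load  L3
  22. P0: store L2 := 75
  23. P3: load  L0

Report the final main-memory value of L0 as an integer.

memory[L0] = 90

  op1 P3: load  L1 → I/I/I/E on L1; bus BusRd; mem=60
  op2 P3: load  L4 → I/I/I/E on L4; bus BusRd; mem=30
  op3 P1: load  L2 → I/E/I/I on L2; bus BusRd; mem=30
  op4 P2: load  L1 → I/I/S/S on L1; bus BusRd; mem=60
  op5 P1: load  L3 → I/E/I/I on L3; bus BusRd; mem=50
  op6 P0: load  L0 → E/I/I/I on L0; bus BusRd; mem=90
  op7 P3: load  L2 → I/S/I/S on L2; bus BusRd; mem=30
  op8 P0: store L3 := 64 → M/I/I/I on L3; bus BusRdX; mem=50
  op9 P2: load  L0 → S/I/S/I on L0; bus BusRd; mem=90
  op10 P2: store L4 := 31 → I/I/M/I on L4; bus BusRdX; mem=30
  op11 P2: load  L4 → I/I/M/I on L4; bus (none); mem=30
  op12 P2: store L0 := 92 → I/I/M/I on L0; bus BusUpgr; mem=90
  op13 P2: load  L0 → I/I/M/I on L0; bus (none); mem=90
  op14 P1: store L1 := 42 → I/M/I/I on L1; bus BusRdX; mem=60
  op15 P2: load  L0 → I/I/M/I on L0; bus (none); mem=90
  op16 P3: load  L3 → O/I/I/S on L3; bus BusRd; mem=50
  op17 P2: store L4 := 23 → I/I/M/I on L4; bus (none); mem=30
  op18 P0: store L2 := 15 → M/I/I/I on L2; bus BusRdX; mem=30
  op19 P2: load  L3 → O/I/S/S on L3; bus BusRd; mem=50
  op20 P2: load  L2 → O/I/S/I on L2; bus BusRd; mem=30
  op21 P1: load  L3 → O/S/S/S on L3; bus BusRd; mem=50
  op22 P0: store L2 := 75 → M/I/I/I on L2; bus BusUpgr; mem=30
  op23 P3: load  L0 → I/I/O/S on L0; bus BusRd; mem=90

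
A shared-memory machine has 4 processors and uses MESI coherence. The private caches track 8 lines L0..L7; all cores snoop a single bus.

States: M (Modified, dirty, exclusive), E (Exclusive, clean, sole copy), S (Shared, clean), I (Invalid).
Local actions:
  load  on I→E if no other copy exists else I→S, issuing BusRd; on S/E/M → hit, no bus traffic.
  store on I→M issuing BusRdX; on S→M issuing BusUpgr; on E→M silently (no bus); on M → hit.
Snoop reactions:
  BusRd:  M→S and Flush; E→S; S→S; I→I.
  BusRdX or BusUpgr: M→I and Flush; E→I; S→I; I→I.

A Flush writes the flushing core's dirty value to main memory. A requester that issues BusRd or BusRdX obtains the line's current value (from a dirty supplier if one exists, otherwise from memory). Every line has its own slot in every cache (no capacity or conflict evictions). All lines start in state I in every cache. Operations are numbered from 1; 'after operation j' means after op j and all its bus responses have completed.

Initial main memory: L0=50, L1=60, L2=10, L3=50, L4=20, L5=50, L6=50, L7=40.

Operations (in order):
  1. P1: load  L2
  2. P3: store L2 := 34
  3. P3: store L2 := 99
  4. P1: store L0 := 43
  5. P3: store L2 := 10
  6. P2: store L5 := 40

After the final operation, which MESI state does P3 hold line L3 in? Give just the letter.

step 1: P1: load  L2  ⟶  IEII  (L2)  txn=BusRd  M[L2]=10
step 2: P3: store L2 := 34  ⟶  IIIM  (L2)  txn=BusRdX  M[L2]=10
step 3: P3: store L2 := 99  ⟶  IIIM  (L2)  txn=∅  M[L2]=10
step 4: P1: store L0 := 43  ⟶  IMII  (L0)  txn=BusRdX  M[L0]=50
step 5: P3: store L2 := 10  ⟶  IIIM  (L2)  txn=∅  M[L2]=10
step 6: P2: store L5 := 40  ⟶  IIMI  (L5)  txn=BusRdX  M[L5]=50

state = I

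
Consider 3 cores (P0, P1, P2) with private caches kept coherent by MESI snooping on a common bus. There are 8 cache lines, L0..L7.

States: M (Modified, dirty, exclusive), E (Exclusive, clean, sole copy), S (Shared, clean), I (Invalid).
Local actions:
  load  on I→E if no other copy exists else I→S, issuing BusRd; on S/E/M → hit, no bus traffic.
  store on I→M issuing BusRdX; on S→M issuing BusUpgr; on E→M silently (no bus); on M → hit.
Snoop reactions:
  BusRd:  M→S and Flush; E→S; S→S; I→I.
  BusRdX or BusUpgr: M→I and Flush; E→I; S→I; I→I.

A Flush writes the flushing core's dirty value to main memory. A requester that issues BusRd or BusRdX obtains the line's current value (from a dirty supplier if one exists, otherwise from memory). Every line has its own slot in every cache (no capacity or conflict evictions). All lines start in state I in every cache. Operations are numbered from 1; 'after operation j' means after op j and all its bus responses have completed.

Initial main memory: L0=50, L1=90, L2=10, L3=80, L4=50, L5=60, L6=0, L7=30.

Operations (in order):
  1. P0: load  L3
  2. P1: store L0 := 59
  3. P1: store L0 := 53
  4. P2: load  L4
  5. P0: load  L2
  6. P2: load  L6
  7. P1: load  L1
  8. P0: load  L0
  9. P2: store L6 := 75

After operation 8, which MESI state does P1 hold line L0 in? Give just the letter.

[1] P0: load  L3 | P0:E(80), P1:I, P2:I | bus: BusRd
[2] P1: store L0 := 59 | P0:I, P1:M(59), P2:I | bus: BusRdX
[3] P1: store L0 := 53 | P0:I, P1:M(53), P2:I | bus: none
[4] P2: load  L4 | P0:I, P1:I, P2:E(50) | bus: BusRd
[5] P0: load  L2 | P0:E(10), P1:I, P2:I | bus: BusRd
[6] P2: load  L6 | P0:I, P1:I, P2:E(0) | bus: BusRd
[7] P1: load  L1 | P0:I, P1:E(90), P2:I | bus: BusRd
[8] P0: load  L0 | P0:S(53), P1:S(53), P2:I | bus: BusRd,Flush
[9] P2: store L6 := 75 | P0:I, P1:I, P2:M(75) | bus: none

state = S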